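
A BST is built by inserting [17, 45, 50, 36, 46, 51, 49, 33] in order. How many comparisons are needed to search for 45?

Search path for 45: 17 -> 45
Found: True
Comparisons: 2


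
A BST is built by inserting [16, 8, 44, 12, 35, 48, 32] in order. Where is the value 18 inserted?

Starting tree (level order): [16, 8, 44, None, 12, 35, 48, None, None, 32]
Insertion path: 16 -> 44 -> 35 -> 32
Result: insert 18 as left child of 32
Final tree (level order): [16, 8, 44, None, 12, 35, 48, None, None, 32, None, None, None, 18]


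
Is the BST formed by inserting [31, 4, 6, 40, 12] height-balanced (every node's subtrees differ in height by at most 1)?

Tree (level-order array): [31, 4, 40, None, 6, None, None, None, 12]
Definition: a tree is height-balanced if, at every node, |h(left) - h(right)| <= 1 (empty subtree has height -1).
Bottom-up per-node check:
  node 12: h_left=-1, h_right=-1, diff=0 [OK], height=0
  node 6: h_left=-1, h_right=0, diff=1 [OK], height=1
  node 4: h_left=-1, h_right=1, diff=2 [FAIL (|-1-1|=2 > 1)], height=2
  node 40: h_left=-1, h_right=-1, diff=0 [OK], height=0
  node 31: h_left=2, h_right=0, diff=2 [FAIL (|2-0|=2 > 1)], height=3
Node 4 violates the condition: |-1 - 1| = 2 > 1.
Result: Not balanced


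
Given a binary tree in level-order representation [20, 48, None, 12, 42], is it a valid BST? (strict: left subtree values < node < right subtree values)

Level-order array: [20, 48, None, 12, 42]
Validate using subtree bounds (lo, hi): at each node, require lo < value < hi,
then recurse left with hi=value and right with lo=value.
Preorder trace (stopping at first violation):
  at node 20 with bounds (-inf, +inf): OK
  at node 48 with bounds (-inf, 20): VIOLATION
Node 48 violates its bound: not (-inf < 48 < 20).
Result: Not a valid BST


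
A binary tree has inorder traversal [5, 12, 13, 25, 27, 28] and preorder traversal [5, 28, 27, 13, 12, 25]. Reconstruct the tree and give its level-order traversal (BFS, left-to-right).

Inorder:  [5, 12, 13, 25, 27, 28]
Preorder: [5, 28, 27, 13, 12, 25]
Algorithm: preorder visits root first, so consume preorder in order;
for each root, split the current inorder slice at that value into
left-subtree inorder and right-subtree inorder, then recurse.
Recursive splits:
  root=5; inorder splits into left=[], right=[12, 13, 25, 27, 28]
  root=28; inorder splits into left=[12, 13, 25, 27], right=[]
  root=27; inorder splits into left=[12, 13, 25], right=[]
  root=13; inorder splits into left=[12], right=[25]
  root=12; inorder splits into left=[], right=[]
  root=25; inorder splits into left=[], right=[]
Reconstructed level-order: [5, 28, 27, 13, 12, 25]


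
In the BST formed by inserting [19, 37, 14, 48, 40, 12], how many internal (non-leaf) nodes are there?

Tree built from: [19, 37, 14, 48, 40, 12]
Tree (level-order array): [19, 14, 37, 12, None, None, 48, None, None, 40]
Rule: An internal node has at least one child.
Per-node child counts:
  node 19: 2 child(ren)
  node 14: 1 child(ren)
  node 12: 0 child(ren)
  node 37: 1 child(ren)
  node 48: 1 child(ren)
  node 40: 0 child(ren)
Matching nodes: [19, 14, 37, 48]
Count of internal (non-leaf) nodes: 4


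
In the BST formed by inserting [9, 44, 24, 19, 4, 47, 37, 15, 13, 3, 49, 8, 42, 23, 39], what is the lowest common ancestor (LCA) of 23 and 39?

Tree insertion order: [9, 44, 24, 19, 4, 47, 37, 15, 13, 3, 49, 8, 42, 23, 39]
Tree (level-order array): [9, 4, 44, 3, 8, 24, 47, None, None, None, None, 19, 37, None, 49, 15, 23, None, 42, None, None, 13, None, None, None, 39]
In a BST, the LCA of p=23, q=39 is the first node v on the
root-to-leaf path with p <= v <= q (go left if both < v, right if both > v).
Walk from root:
  at 9: both 23 and 39 > 9, go right
  at 44: both 23 and 39 < 44, go left
  at 24: 23 <= 24 <= 39, this is the LCA
LCA = 24


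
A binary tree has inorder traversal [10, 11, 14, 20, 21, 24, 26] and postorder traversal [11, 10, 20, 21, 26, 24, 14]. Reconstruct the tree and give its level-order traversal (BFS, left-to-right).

Inorder:   [10, 11, 14, 20, 21, 24, 26]
Postorder: [11, 10, 20, 21, 26, 24, 14]
Algorithm: postorder visits root last, so walk postorder right-to-left;
each value is the root of the current inorder slice — split it at that
value, recurse on the right subtree first, then the left.
Recursive splits:
  root=14; inorder splits into left=[10, 11], right=[20, 21, 24, 26]
  root=24; inorder splits into left=[20, 21], right=[26]
  root=26; inorder splits into left=[], right=[]
  root=21; inorder splits into left=[20], right=[]
  root=20; inorder splits into left=[], right=[]
  root=10; inorder splits into left=[], right=[11]
  root=11; inorder splits into left=[], right=[]
Reconstructed level-order: [14, 10, 24, 11, 21, 26, 20]


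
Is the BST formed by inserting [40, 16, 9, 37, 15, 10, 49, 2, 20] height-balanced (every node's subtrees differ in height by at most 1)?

Tree (level-order array): [40, 16, 49, 9, 37, None, None, 2, 15, 20, None, None, None, 10]
Definition: a tree is height-balanced if, at every node, |h(left) - h(right)| <= 1 (empty subtree has height -1).
Bottom-up per-node check:
  node 2: h_left=-1, h_right=-1, diff=0 [OK], height=0
  node 10: h_left=-1, h_right=-1, diff=0 [OK], height=0
  node 15: h_left=0, h_right=-1, diff=1 [OK], height=1
  node 9: h_left=0, h_right=1, diff=1 [OK], height=2
  node 20: h_left=-1, h_right=-1, diff=0 [OK], height=0
  node 37: h_left=0, h_right=-1, diff=1 [OK], height=1
  node 16: h_left=2, h_right=1, diff=1 [OK], height=3
  node 49: h_left=-1, h_right=-1, diff=0 [OK], height=0
  node 40: h_left=3, h_right=0, diff=3 [FAIL (|3-0|=3 > 1)], height=4
Node 40 violates the condition: |3 - 0| = 3 > 1.
Result: Not balanced


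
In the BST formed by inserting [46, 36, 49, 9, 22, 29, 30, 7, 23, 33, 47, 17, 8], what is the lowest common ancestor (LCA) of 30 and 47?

Tree insertion order: [46, 36, 49, 9, 22, 29, 30, 7, 23, 33, 47, 17, 8]
Tree (level-order array): [46, 36, 49, 9, None, 47, None, 7, 22, None, None, None, 8, 17, 29, None, None, None, None, 23, 30, None, None, None, 33]
In a BST, the LCA of p=30, q=47 is the first node v on the
root-to-leaf path with p <= v <= q (go left if both < v, right if both > v).
Walk from root:
  at 46: 30 <= 46 <= 47, this is the LCA
LCA = 46


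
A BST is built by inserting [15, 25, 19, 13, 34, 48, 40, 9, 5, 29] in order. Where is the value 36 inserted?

Starting tree (level order): [15, 13, 25, 9, None, 19, 34, 5, None, None, None, 29, 48, None, None, None, None, 40]
Insertion path: 15 -> 25 -> 34 -> 48 -> 40
Result: insert 36 as left child of 40
Final tree (level order): [15, 13, 25, 9, None, 19, 34, 5, None, None, None, 29, 48, None, None, None, None, 40, None, 36]


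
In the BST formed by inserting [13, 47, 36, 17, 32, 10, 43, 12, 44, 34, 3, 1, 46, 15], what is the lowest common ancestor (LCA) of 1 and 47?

Tree insertion order: [13, 47, 36, 17, 32, 10, 43, 12, 44, 34, 3, 1, 46, 15]
Tree (level-order array): [13, 10, 47, 3, 12, 36, None, 1, None, None, None, 17, 43, None, None, 15, 32, None, 44, None, None, None, 34, None, 46]
In a BST, the LCA of p=1, q=47 is the first node v on the
root-to-leaf path with p <= v <= q (go left if both < v, right if both > v).
Walk from root:
  at 13: 1 <= 13 <= 47, this is the LCA
LCA = 13


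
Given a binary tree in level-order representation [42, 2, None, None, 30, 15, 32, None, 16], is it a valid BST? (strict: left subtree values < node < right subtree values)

Level-order array: [42, 2, None, None, 30, 15, 32, None, 16]
Validate using subtree bounds (lo, hi): at each node, require lo < value < hi,
then recurse left with hi=value and right with lo=value.
Preorder trace (stopping at first violation):
  at node 42 with bounds (-inf, +inf): OK
  at node 2 with bounds (-inf, 42): OK
  at node 30 with bounds (2, 42): OK
  at node 15 with bounds (2, 30): OK
  at node 16 with bounds (15, 30): OK
  at node 32 with bounds (30, 42): OK
No violation found at any node.
Result: Valid BST


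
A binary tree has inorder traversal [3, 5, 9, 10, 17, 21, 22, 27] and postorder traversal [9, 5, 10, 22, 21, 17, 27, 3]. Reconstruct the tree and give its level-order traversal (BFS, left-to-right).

Inorder:   [3, 5, 9, 10, 17, 21, 22, 27]
Postorder: [9, 5, 10, 22, 21, 17, 27, 3]
Algorithm: postorder visits root last, so walk postorder right-to-left;
each value is the root of the current inorder slice — split it at that
value, recurse on the right subtree first, then the left.
Recursive splits:
  root=3; inorder splits into left=[], right=[5, 9, 10, 17, 21, 22, 27]
  root=27; inorder splits into left=[5, 9, 10, 17, 21, 22], right=[]
  root=17; inorder splits into left=[5, 9, 10], right=[21, 22]
  root=21; inorder splits into left=[], right=[22]
  root=22; inorder splits into left=[], right=[]
  root=10; inorder splits into left=[5, 9], right=[]
  root=5; inorder splits into left=[], right=[9]
  root=9; inorder splits into left=[], right=[]
Reconstructed level-order: [3, 27, 17, 10, 21, 5, 22, 9]


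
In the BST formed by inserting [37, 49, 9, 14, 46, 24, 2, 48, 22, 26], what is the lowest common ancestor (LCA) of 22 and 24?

Tree insertion order: [37, 49, 9, 14, 46, 24, 2, 48, 22, 26]
Tree (level-order array): [37, 9, 49, 2, 14, 46, None, None, None, None, 24, None, 48, 22, 26]
In a BST, the LCA of p=22, q=24 is the first node v on the
root-to-leaf path with p <= v <= q (go left if both < v, right if both > v).
Walk from root:
  at 37: both 22 and 24 < 37, go left
  at 9: both 22 and 24 > 9, go right
  at 14: both 22 and 24 > 14, go right
  at 24: 22 <= 24 <= 24, this is the LCA
LCA = 24


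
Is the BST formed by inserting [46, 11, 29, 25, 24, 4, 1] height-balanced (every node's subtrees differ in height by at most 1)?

Tree (level-order array): [46, 11, None, 4, 29, 1, None, 25, None, None, None, 24]
Definition: a tree is height-balanced if, at every node, |h(left) - h(right)| <= 1 (empty subtree has height -1).
Bottom-up per-node check:
  node 1: h_left=-1, h_right=-1, diff=0 [OK], height=0
  node 4: h_left=0, h_right=-1, diff=1 [OK], height=1
  node 24: h_left=-1, h_right=-1, diff=0 [OK], height=0
  node 25: h_left=0, h_right=-1, diff=1 [OK], height=1
  node 29: h_left=1, h_right=-1, diff=2 [FAIL (|1--1|=2 > 1)], height=2
  node 11: h_left=1, h_right=2, diff=1 [OK], height=3
  node 46: h_left=3, h_right=-1, diff=4 [FAIL (|3--1|=4 > 1)], height=4
Node 29 violates the condition: |1 - -1| = 2 > 1.
Result: Not balanced


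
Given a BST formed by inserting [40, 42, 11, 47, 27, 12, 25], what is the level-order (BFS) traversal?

Tree insertion order: [40, 42, 11, 47, 27, 12, 25]
Tree (level-order array): [40, 11, 42, None, 27, None, 47, 12, None, None, None, None, 25]
BFS from the root, enqueuing left then right child of each popped node:
  queue [40] -> pop 40, enqueue [11, 42], visited so far: [40]
  queue [11, 42] -> pop 11, enqueue [27], visited so far: [40, 11]
  queue [42, 27] -> pop 42, enqueue [47], visited so far: [40, 11, 42]
  queue [27, 47] -> pop 27, enqueue [12], visited so far: [40, 11, 42, 27]
  queue [47, 12] -> pop 47, enqueue [none], visited so far: [40, 11, 42, 27, 47]
  queue [12] -> pop 12, enqueue [25], visited so far: [40, 11, 42, 27, 47, 12]
  queue [25] -> pop 25, enqueue [none], visited so far: [40, 11, 42, 27, 47, 12, 25]
Result: [40, 11, 42, 27, 47, 12, 25]


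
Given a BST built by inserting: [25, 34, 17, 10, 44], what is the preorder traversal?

Tree insertion order: [25, 34, 17, 10, 44]
Tree (level-order array): [25, 17, 34, 10, None, None, 44]
Preorder traversal: [25, 17, 10, 34, 44]


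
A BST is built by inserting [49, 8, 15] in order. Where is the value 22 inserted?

Starting tree (level order): [49, 8, None, None, 15]
Insertion path: 49 -> 8 -> 15
Result: insert 22 as right child of 15
Final tree (level order): [49, 8, None, None, 15, None, 22]


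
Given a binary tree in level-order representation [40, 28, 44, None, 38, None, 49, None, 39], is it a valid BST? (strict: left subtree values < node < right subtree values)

Level-order array: [40, 28, 44, None, 38, None, 49, None, 39]
Validate using subtree bounds (lo, hi): at each node, require lo < value < hi,
then recurse left with hi=value and right with lo=value.
Preorder trace (stopping at first violation):
  at node 40 with bounds (-inf, +inf): OK
  at node 28 with bounds (-inf, 40): OK
  at node 38 with bounds (28, 40): OK
  at node 39 with bounds (38, 40): OK
  at node 44 with bounds (40, +inf): OK
  at node 49 with bounds (44, +inf): OK
No violation found at any node.
Result: Valid BST


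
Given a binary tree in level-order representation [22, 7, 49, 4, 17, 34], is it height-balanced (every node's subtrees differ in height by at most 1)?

Tree (level-order array): [22, 7, 49, 4, 17, 34]
Definition: a tree is height-balanced if, at every node, |h(left) - h(right)| <= 1 (empty subtree has height -1).
Bottom-up per-node check:
  node 4: h_left=-1, h_right=-1, diff=0 [OK], height=0
  node 17: h_left=-1, h_right=-1, diff=0 [OK], height=0
  node 7: h_left=0, h_right=0, diff=0 [OK], height=1
  node 34: h_left=-1, h_right=-1, diff=0 [OK], height=0
  node 49: h_left=0, h_right=-1, diff=1 [OK], height=1
  node 22: h_left=1, h_right=1, diff=0 [OK], height=2
All nodes satisfy the balance condition.
Result: Balanced


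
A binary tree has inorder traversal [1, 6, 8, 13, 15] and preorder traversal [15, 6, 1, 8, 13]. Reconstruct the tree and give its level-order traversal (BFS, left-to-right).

Inorder:  [1, 6, 8, 13, 15]
Preorder: [15, 6, 1, 8, 13]
Algorithm: preorder visits root first, so consume preorder in order;
for each root, split the current inorder slice at that value into
left-subtree inorder and right-subtree inorder, then recurse.
Recursive splits:
  root=15; inorder splits into left=[1, 6, 8, 13], right=[]
  root=6; inorder splits into left=[1], right=[8, 13]
  root=1; inorder splits into left=[], right=[]
  root=8; inorder splits into left=[], right=[13]
  root=13; inorder splits into left=[], right=[]
Reconstructed level-order: [15, 6, 1, 8, 13]


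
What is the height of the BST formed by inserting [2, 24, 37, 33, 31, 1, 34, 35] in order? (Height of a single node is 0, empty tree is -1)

Insertion order: [2, 24, 37, 33, 31, 1, 34, 35]
Tree (level-order array): [2, 1, 24, None, None, None, 37, 33, None, 31, 34, None, None, None, 35]
Compute height bottom-up (empty subtree = -1):
  height(1) = 1 + max(-1, -1) = 0
  height(31) = 1 + max(-1, -1) = 0
  height(35) = 1 + max(-1, -1) = 0
  height(34) = 1 + max(-1, 0) = 1
  height(33) = 1 + max(0, 1) = 2
  height(37) = 1 + max(2, -1) = 3
  height(24) = 1 + max(-1, 3) = 4
  height(2) = 1 + max(0, 4) = 5
Height = 5


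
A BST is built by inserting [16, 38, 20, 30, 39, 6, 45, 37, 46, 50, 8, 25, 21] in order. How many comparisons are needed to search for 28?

Search path for 28: 16 -> 38 -> 20 -> 30 -> 25
Found: False
Comparisons: 5


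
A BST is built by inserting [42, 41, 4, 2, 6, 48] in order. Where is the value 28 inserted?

Starting tree (level order): [42, 41, 48, 4, None, None, None, 2, 6]
Insertion path: 42 -> 41 -> 4 -> 6
Result: insert 28 as right child of 6
Final tree (level order): [42, 41, 48, 4, None, None, None, 2, 6, None, None, None, 28]


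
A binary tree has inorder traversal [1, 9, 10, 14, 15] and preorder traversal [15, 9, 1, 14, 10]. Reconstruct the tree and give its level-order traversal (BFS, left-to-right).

Inorder:  [1, 9, 10, 14, 15]
Preorder: [15, 9, 1, 14, 10]
Algorithm: preorder visits root first, so consume preorder in order;
for each root, split the current inorder slice at that value into
left-subtree inorder and right-subtree inorder, then recurse.
Recursive splits:
  root=15; inorder splits into left=[1, 9, 10, 14], right=[]
  root=9; inorder splits into left=[1], right=[10, 14]
  root=1; inorder splits into left=[], right=[]
  root=14; inorder splits into left=[10], right=[]
  root=10; inorder splits into left=[], right=[]
Reconstructed level-order: [15, 9, 1, 14, 10]


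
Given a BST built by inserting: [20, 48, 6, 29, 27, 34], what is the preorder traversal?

Tree insertion order: [20, 48, 6, 29, 27, 34]
Tree (level-order array): [20, 6, 48, None, None, 29, None, 27, 34]
Preorder traversal: [20, 6, 48, 29, 27, 34]


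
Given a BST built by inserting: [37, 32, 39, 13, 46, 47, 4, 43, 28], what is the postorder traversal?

Tree insertion order: [37, 32, 39, 13, 46, 47, 4, 43, 28]
Tree (level-order array): [37, 32, 39, 13, None, None, 46, 4, 28, 43, 47]
Postorder traversal: [4, 28, 13, 32, 43, 47, 46, 39, 37]


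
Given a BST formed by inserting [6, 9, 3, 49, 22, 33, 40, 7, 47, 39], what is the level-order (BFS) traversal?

Tree insertion order: [6, 9, 3, 49, 22, 33, 40, 7, 47, 39]
Tree (level-order array): [6, 3, 9, None, None, 7, 49, None, None, 22, None, None, 33, None, 40, 39, 47]
BFS from the root, enqueuing left then right child of each popped node:
  queue [6] -> pop 6, enqueue [3, 9], visited so far: [6]
  queue [3, 9] -> pop 3, enqueue [none], visited so far: [6, 3]
  queue [9] -> pop 9, enqueue [7, 49], visited so far: [6, 3, 9]
  queue [7, 49] -> pop 7, enqueue [none], visited so far: [6, 3, 9, 7]
  queue [49] -> pop 49, enqueue [22], visited so far: [6, 3, 9, 7, 49]
  queue [22] -> pop 22, enqueue [33], visited so far: [6, 3, 9, 7, 49, 22]
  queue [33] -> pop 33, enqueue [40], visited so far: [6, 3, 9, 7, 49, 22, 33]
  queue [40] -> pop 40, enqueue [39, 47], visited so far: [6, 3, 9, 7, 49, 22, 33, 40]
  queue [39, 47] -> pop 39, enqueue [none], visited so far: [6, 3, 9, 7, 49, 22, 33, 40, 39]
  queue [47] -> pop 47, enqueue [none], visited so far: [6, 3, 9, 7, 49, 22, 33, 40, 39, 47]
Result: [6, 3, 9, 7, 49, 22, 33, 40, 39, 47]


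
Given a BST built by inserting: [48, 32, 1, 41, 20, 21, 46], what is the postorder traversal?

Tree insertion order: [48, 32, 1, 41, 20, 21, 46]
Tree (level-order array): [48, 32, None, 1, 41, None, 20, None, 46, None, 21]
Postorder traversal: [21, 20, 1, 46, 41, 32, 48]


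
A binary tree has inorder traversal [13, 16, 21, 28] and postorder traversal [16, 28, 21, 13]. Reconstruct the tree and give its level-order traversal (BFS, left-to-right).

Inorder:   [13, 16, 21, 28]
Postorder: [16, 28, 21, 13]
Algorithm: postorder visits root last, so walk postorder right-to-left;
each value is the root of the current inorder slice — split it at that
value, recurse on the right subtree first, then the left.
Recursive splits:
  root=13; inorder splits into left=[], right=[16, 21, 28]
  root=21; inorder splits into left=[16], right=[28]
  root=28; inorder splits into left=[], right=[]
  root=16; inorder splits into left=[], right=[]
Reconstructed level-order: [13, 21, 16, 28]


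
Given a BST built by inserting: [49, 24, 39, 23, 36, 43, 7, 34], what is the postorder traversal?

Tree insertion order: [49, 24, 39, 23, 36, 43, 7, 34]
Tree (level-order array): [49, 24, None, 23, 39, 7, None, 36, 43, None, None, 34]
Postorder traversal: [7, 23, 34, 36, 43, 39, 24, 49]


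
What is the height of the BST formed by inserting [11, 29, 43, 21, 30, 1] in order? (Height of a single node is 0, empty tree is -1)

Insertion order: [11, 29, 43, 21, 30, 1]
Tree (level-order array): [11, 1, 29, None, None, 21, 43, None, None, 30]
Compute height bottom-up (empty subtree = -1):
  height(1) = 1 + max(-1, -1) = 0
  height(21) = 1 + max(-1, -1) = 0
  height(30) = 1 + max(-1, -1) = 0
  height(43) = 1 + max(0, -1) = 1
  height(29) = 1 + max(0, 1) = 2
  height(11) = 1 + max(0, 2) = 3
Height = 3


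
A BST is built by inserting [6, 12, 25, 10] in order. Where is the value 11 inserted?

Starting tree (level order): [6, None, 12, 10, 25]
Insertion path: 6 -> 12 -> 10
Result: insert 11 as right child of 10
Final tree (level order): [6, None, 12, 10, 25, None, 11]


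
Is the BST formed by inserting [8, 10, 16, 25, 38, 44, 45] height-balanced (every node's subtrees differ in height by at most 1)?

Tree (level-order array): [8, None, 10, None, 16, None, 25, None, 38, None, 44, None, 45]
Definition: a tree is height-balanced if, at every node, |h(left) - h(right)| <= 1 (empty subtree has height -1).
Bottom-up per-node check:
  node 45: h_left=-1, h_right=-1, diff=0 [OK], height=0
  node 44: h_left=-1, h_right=0, diff=1 [OK], height=1
  node 38: h_left=-1, h_right=1, diff=2 [FAIL (|-1-1|=2 > 1)], height=2
  node 25: h_left=-1, h_right=2, diff=3 [FAIL (|-1-2|=3 > 1)], height=3
  node 16: h_left=-1, h_right=3, diff=4 [FAIL (|-1-3|=4 > 1)], height=4
  node 10: h_left=-1, h_right=4, diff=5 [FAIL (|-1-4|=5 > 1)], height=5
  node 8: h_left=-1, h_right=5, diff=6 [FAIL (|-1-5|=6 > 1)], height=6
Node 38 violates the condition: |-1 - 1| = 2 > 1.
Result: Not balanced


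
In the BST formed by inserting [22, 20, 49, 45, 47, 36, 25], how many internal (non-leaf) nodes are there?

Tree built from: [22, 20, 49, 45, 47, 36, 25]
Tree (level-order array): [22, 20, 49, None, None, 45, None, 36, 47, 25]
Rule: An internal node has at least one child.
Per-node child counts:
  node 22: 2 child(ren)
  node 20: 0 child(ren)
  node 49: 1 child(ren)
  node 45: 2 child(ren)
  node 36: 1 child(ren)
  node 25: 0 child(ren)
  node 47: 0 child(ren)
Matching nodes: [22, 49, 45, 36]
Count of internal (non-leaf) nodes: 4


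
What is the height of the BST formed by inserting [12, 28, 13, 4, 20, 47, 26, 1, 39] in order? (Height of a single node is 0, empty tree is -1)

Insertion order: [12, 28, 13, 4, 20, 47, 26, 1, 39]
Tree (level-order array): [12, 4, 28, 1, None, 13, 47, None, None, None, 20, 39, None, None, 26]
Compute height bottom-up (empty subtree = -1):
  height(1) = 1 + max(-1, -1) = 0
  height(4) = 1 + max(0, -1) = 1
  height(26) = 1 + max(-1, -1) = 0
  height(20) = 1 + max(-1, 0) = 1
  height(13) = 1 + max(-1, 1) = 2
  height(39) = 1 + max(-1, -1) = 0
  height(47) = 1 + max(0, -1) = 1
  height(28) = 1 + max(2, 1) = 3
  height(12) = 1 + max(1, 3) = 4
Height = 4


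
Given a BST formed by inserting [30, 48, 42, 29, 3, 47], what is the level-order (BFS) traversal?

Tree insertion order: [30, 48, 42, 29, 3, 47]
Tree (level-order array): [30, 29, 48, 3, None, 42, None, None, None, None, 47]
BFS from the root, enqueuing left then right child of each popped node:
  queue [30] -> pop 30, enqueue [29, 48], visited so far: [30]
  queue [29, 48] -> pop 29, enqueue [3], visited so far: [30, 29]
  queue [48, 3] -> pop 48, enqueue [42], visited so far: [30, 29, 48]
  queue [3, 42] -> pop 3, enqueue [none], visited so far: [30, 29, 48, 3]
  queue [42] -> pop 42, enqueue [47], visited so far: [30, 29, 48, 3, 42]
  queue [47] -> pop 47, enqueue [none], visited so far: [30, 29, 48, 3, 42, 47]
Result: [30, 29, 48, 3, 42, 47]


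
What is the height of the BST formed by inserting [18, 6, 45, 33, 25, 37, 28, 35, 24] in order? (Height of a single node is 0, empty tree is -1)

Insertion order: [18, 6, 45, 33, 25, 37, 28, 35, 24]
Tree (level-order array): [18, 6, 45, None, None, 33, None, 25, 37, 24, 28, 35]
Compute height bottom-up (empty subtree = -1):
  height(6) = 1 + max(-1, -1) = 0
  height(24) = 1 + max(-1, -1) = 0
  height(28) = 1 + max(-1, -1) = 0
  height(25) = 1 + max(0, 0) = 1
  height(35) = 1 + max(-1, -1) = 0
  height(37) = 1 + max(0, -1) = 1
  height(33) = 1 + max(1, 1) = 2
  height(45) = 1 + max(2, -1) = 3
  height(18) = 1 + max(0, 3) = 4
Height = 4


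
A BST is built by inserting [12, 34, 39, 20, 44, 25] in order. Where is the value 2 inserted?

Starting tree (level order): [12, None, 34, 20, 39, None, 25, None, 44]
Insertion path: 12
Result: insert 2 as left child of 12
Final tree (level order): [12, 2, 34, None, None, 20, 39, None, 25, None, 44]


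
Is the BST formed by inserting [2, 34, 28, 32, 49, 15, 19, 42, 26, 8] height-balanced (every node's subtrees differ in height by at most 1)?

Tree (level-order array): [2, None, 34, 28, 49, 15, 32, 42, None, 8, 19, None, None, None, None, None, None, None, 26]
Definition: a tree is height-balanced if, at every node, |h(left) - h(right)| <= 1 (empty subtree has height -1).
Bottom-up per-node check:
  node 8: h_left=-1, h_right=-1, diff=0 [OK], height=0
  node 26: h_left=-1, h_right=-1, diff=0 [OK], height=0
  node 19: h_left=-1, h_right=0, diff=1 [OK], height=1
  node 15: h_left=0, h_right=1, diff=1 [OK], height=2
  node 32: h_left=-1, h_right=-1, diff=0 [OK], height=0
  node 28: h_left=2, h_right=0, diff=2 [FAIL (|2-0|=2 > 1)], height=3
  node 42: h_left=-1, h_right=-1, diff=0 [OK], height=0
  node 49: h_left=0, h_right=-1, diff=1 [OK], height=1
  node 34: h_left=3, h_right=1, diff=2 [FAIL (|3-1|=2 > 1)], height=4
  node 2: h_left=-1, h_right=4, diff=5 [FAIL (|-1-4|=5 > 1)], height=5
Node 28 violates the condition: |2 - 0| = 2 > 1.
Result: Not balanced


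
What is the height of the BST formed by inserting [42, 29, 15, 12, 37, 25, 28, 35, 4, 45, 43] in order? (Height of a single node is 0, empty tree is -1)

Insertion order: [42, 29, 15, 12, 37, 25, 28, 35, 4, 45, 43]
Tree (level-order array): [42, 29, 45, 15, 37, 43, None, 12, 25, 35, None, None, None, 4, None, None, 28]
Compute height bottom-up (empty subtree = -1):
  height(4) = 1 + max(-1, -1) = 0
  height(12) = 1 + max(0, -1) = 1
  height(28) = 1 + max(-1, -1) = 0
  height(25) = 1 + max(-1, 0) = 1
  height(15) = 1 + max(1, 1) = 2
  height(35) = 1 + max(-1, -1) = 0
  height(37) = 1 + max(0, -1) = 1
  height(29) = 1 + max(2, 1) = 3
  height(43) = 1 + max(-1, -1) = 0
  height(45) = 1 + max(0, -1) = 1
  height(42) = 1 + max(3, 1) = 4
Height = 4


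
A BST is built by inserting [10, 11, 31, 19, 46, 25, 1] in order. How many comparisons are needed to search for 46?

Search path for 46: 10 -> 11 -> 31 -> 46
Found: True
Comparisons: 4


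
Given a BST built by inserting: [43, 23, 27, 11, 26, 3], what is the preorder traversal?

Tree insertion order: [43, 23, 27, 11, 26, 3]
Tree (level-order array): [43, 23, None, 11, 27, 3, None, 26]
Preorder traversal: [43, 23, 11, 3, 27, 26]


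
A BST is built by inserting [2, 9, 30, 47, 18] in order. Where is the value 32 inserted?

Starting tree (level order): [2, None, 9, None, 30, 18, 47]
Insertion path: 2 -> 9 -> 30 -> 47
Result: insert 32 as left child of 47
Final tree (level order): [2, None, 9, None, 30, 18, 47, None, None, 32]


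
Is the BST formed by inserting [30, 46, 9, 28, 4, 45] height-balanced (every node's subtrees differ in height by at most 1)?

Tree (level-order array): [30, 9, 46, 4, 28, 45]
Definition: a tree is height-balanced if, at every node, |h(left) - h(right)| <= 1 (empty subtree has height -1).
Bottom-up per-node check:
  node 4: h_left=-1, h_right=-1, diff=0 [OK], height=0
  node 28: h_left=-1, h_right=-1, diff=0 [OK], height=0
  node 9: h_left=0, h_right=0, diff=0 [OK], height=1
  node 45: h_left=-1, h_right=-1, diff=0 [OK], height=0
  node 46: h_left=0, h_right=-1, diff=1 [OK], height=1
  node 30: h_left=1, h_right=1, diff=0 [OK], height=2
All nodes satisfy the balance condition.
Result: Balanced


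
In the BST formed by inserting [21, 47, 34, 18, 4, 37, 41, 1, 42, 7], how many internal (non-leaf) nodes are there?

Tree built from: [21, 47, 34, 18, 4, 37, 41, 1, 42, 7]
Tree (level-order array): [21, 18, 47, 4, None, 34, None, 1, 7, None, 37, None, None, None, None, None, 41, None, 42]
Rule: An internal node has at least one child.
Per-node child counts:
  node 21: 2 child(ren)
  node 18: 1 child(ren)
  node 4: 2 child(ren)
  node 1: 0 child(ren)
  node 7: 0 child(ren)
  node 47: 1 child(ren)
  node 34: 1 child(ren)
  node 37: 1 child(ren)
  node 41: 1 child(ren)
  node 42: 0 child(ren)
Matching nodes: [21, 18, 4, 47, 34, 37, 41]
Count of internal (non-leaf) nodes: 7


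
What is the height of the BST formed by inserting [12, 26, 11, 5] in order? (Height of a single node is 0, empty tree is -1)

Insertion order: [12, 26, 11, 5]
Tree (level-order array): [12, 11, 26, 5]
Compute height bottom-up (empty subtree = -1):
  height(5) = 1 + max(-1, -1) = 0
  height(11) = 1 + max(0, -1) = 1
  height(26) = 1 + max(-1, -1) = 0
  height(12) = 1 + max(1, 0) = 2
Height = 2


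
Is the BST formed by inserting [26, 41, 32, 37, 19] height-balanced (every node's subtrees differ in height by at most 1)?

Tree (level-order array): [26, 19, 41, None, None, 32, None, None, 37]
Definition: a tree is height-balanced if, at every node, |h(left) - h(right)| <= 1 (empty subtree has height -1).
Bottom-up per-node check:
  node 19: h_left=-1, h_right=-1, diff=0 [OK], height=0
  node 37: h_left=-1, h_right=-1, diff=0 [OK], height=0
  node 32: h_left=-1, h_right=0, diff=1 [OK], height=1
  node 41: h_left=1, h_right=-1, diff=2 [FAIL (|1--1|=2 > 1)], height=2
  node 26: h_left=0, h_right=2, diff=2 [FAIL (|0-2|=2 > 1)], height=3
Node 41 violates the condition: |1 - -1| = 2 > 1.
Result: Not balanced


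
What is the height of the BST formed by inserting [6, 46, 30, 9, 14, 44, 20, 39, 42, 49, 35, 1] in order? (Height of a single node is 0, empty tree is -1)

Insertion order: [6, 46, 30, 9, 14, 44, 20, 39, 42, 49, 35, 1]
Tree (level-order array): [6, 1, 46, None, None, 30, 49, 9, 44, None, None, None, 14, 39, None, None, 20, 35, 42]
Compute height bottom-up (empty subtree = -1):
  height(1) = 1 + max(-1, -1) = 0
  height(20) = 1 + max(-1, -1) = 0
  height(14) = 1 + max(-1, 0) = 1
  height(9) = 1 + max(-1, 1) = 2
  height(35) = 1 + max(-1, -1) = 0
  height(42) = 1 + max(-1, -1) = 0
  height(39) = 1 + max(0, 0) = 1
  height(44) = 1 + max(1, -1) = 2
  height(30) = 1 + max(2, 2) = 3
  height(49) = 1 + max(-1, -1) = 0
  height(46) = 1 + max(3, 0) = 4
  height(6) = 1 + max(0, 4) = 5
Height = 5


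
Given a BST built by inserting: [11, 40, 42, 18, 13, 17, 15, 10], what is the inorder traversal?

Tree insertion order: [11, 40, 42, 18, 13, 17, 15, 10]
Tree (level-order array): [11, 10, 40, None, None, 18, 42, 13, None, None, None, None, 17, 15]
Inorder traversal: [10, 11, 13, 15, 17, 18, 40, 42]


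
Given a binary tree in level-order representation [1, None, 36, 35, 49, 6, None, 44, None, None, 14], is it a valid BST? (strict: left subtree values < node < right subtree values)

Level-order array: [1, None, 36, 35, 49, 6, None, 44, None, None, 14]
Validate using subtree bounds (lo, hi): at each node, require lo < value < hi,
then recurse left with hi=value and right with lo=value.
Preorder trace (stopping at first violation):
  at node 1 with bounds (-inf, +inf): OK
  at node 36 with bounds (1, +inf): OK
  at node 35 with bounds (1, 36): OK
  at node 6 with bounds (1, 35): OK
  at node 14 with bounds (6, 35): OK
  at node 49 with bounds (36, +inf): OK
  at node 44 with bounds (36, 49): OK
No violation found at any node.
Result: Valid BST


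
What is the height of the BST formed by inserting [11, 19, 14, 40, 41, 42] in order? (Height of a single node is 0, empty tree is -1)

Insertion order: [11, 19, 14, 40, 41, 42]
Tree (level-order array): [11, None, 19, 14, 40, None, None, None, 41, None, 42]
Compute height bottom-up (empty subtree = -1):
  height(14) = 1 + max(-1, -1) = 0
  height(42) = 1 + max(-1, -1) = 0
  height(41) = 1 + max(-1, 0) = 1
  height(40) = 1 + max(-1, 1) = 2
  height(19) = 1 + max(0, 2) = 3
  height(11) = 1 + max(-1, 3) = 4
Height = 4


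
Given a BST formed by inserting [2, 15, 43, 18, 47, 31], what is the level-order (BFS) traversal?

Tree insertion order: [2, 15, 43, 18, 47, 31]
Tree (level-order array): [2, None, 15, None, 43, 18, 47, None, 31]
BFS from the root, enqueuing left then right child of each popped node:
  queue [2] -> pop 2, enqueue [15], visited so far: [2]
  queue [15] -> pop 15, enqueue [43], visited so far: [2, 15]
  queue [43] -> pop 43, enqueue [18, 47], visited so far: [2, 15, 43]
  queue [18, 47] -> pop 18, enqueue [31], visited so far: [2, 15, 43, 18]
  queue [47, 31] -> pop 47, enqueue [none], visited so far: [2, 15, 43, 18, 47]
  queue [31] -> pop 31, enqueue [none], visited so far: [2, 15, 43, 18, 47, 31]
Result: [2, 15, 43, 18, 47, 31]


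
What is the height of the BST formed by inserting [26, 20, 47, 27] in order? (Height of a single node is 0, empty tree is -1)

Insertion order: [26, 20, 47, 27]
Tree (level-order array): [26, 20, 47, None, None, 27]
Compute height bottom-up (empty subtree = -1):
  height(20) = 1 + max(-1, -1) = 0
  height(27) = 1 + max(-1, -1) = 0
  height(47) = 1 + max(0, -1) = 1
  height(26) = 1 + max(0, 1) = 2
Height = 2


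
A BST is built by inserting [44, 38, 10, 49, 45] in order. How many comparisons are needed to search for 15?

Search path for 15: 44 -> 38 -> 10
Found: False
Comparisons: 3


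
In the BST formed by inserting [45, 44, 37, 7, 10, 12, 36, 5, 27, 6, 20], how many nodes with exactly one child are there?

Tree built from: [45, 44, 37, 7, 10, 12, 36, 5, 27, 6, 20]
Tree (level-order array): [45, 44, None, 37, None, 7, None, 5, 10, None, 6, None, 12, None, None, None, 36, 27, None, 20]
Rule: These are nodes with exactly 1 non-null child.
Per-node child counts:
  node 45: 1 child(ren)
  node 44: 1 child(ren)
  node 37: 1 child(ren)
  node 7: 2 child(ren)
  node 5: 1 child(ren)
  node 6: 0 child(ren)
  node 10: 1 child(ren)
  node 12: 1 child(ren)
  node 36: 1 child(ren)
  node 27: 1 child(ren)
  node 20: 0 child(ren)
Matching nodes: [45, 44, 37, 5, 10, 12, 36, 27]
Count of nodes with exactly one child: 8


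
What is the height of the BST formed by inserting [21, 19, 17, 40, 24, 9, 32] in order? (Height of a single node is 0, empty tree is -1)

Insertion order: [21, 19, 17, 40, 24, 9, 32]
Tree (level-order array): [21, 19, 40, 17, None, 24, None, 9, None, None, 32]
Compute height bottom-up (empty subtree = -1):
  height(9) = 1 + max(-1, -1) = 0
  height(17) = 1 + max(0, -1) = 1
  height(19) = 1 + max(1, -1) = 2
  height(32) = 1 + max(-1, -1) = 0
  height(24) = 1 + max(-1, 0) = 1
  height(40) = 1 + max(1, -1) = 2
  height(21) = 1 + max(2, 2) = 3
Height = 3


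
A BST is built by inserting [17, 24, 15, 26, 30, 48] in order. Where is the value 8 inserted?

Starting tree (level order): [17, 15, 24, None, None, None, 26, None, 30, None, 48]
Insertion path: 17 -> 15
Result: insert 8 as left child of 15
Final tree (level order): [17, 15, 24, 8, None, None, 26, None, None, None, 30, None, 48]


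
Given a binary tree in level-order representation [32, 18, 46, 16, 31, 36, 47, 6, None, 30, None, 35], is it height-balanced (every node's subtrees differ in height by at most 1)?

Tree (level-order array): [32, 18, 46, 16, 31, 36, 47, 6, None, 30, None, 35]
Definition: a tree is height-balanced if, at every node, |h(left) - h(right)| <= 1 (empty subtree has height -1).
Bottom-up per-node check:
  node 6: h_left=-1, h_right=-1, diff=0 [OK], height=0
  node 16: h_left=0, h_right=-1, diff=1 [OK], height=1
  node 30: h_left=-1, h_right=-1, diff=0 [OK], height=0
  node 31: h_left=0, h_right=-1, diff=1 [OK], height=1
  node 18: h_left=1, h_right=1, diff=0 [OK], height=2
  node 35: h_left=-1, h_right=-1, diff=0 [OK], height=0
  node 36: h_left=0, h_right=-1, diff=1 [OK], height=1
  node 47: h_left=-1, h_right=-1, diff=0 [OK], height=0
  node 46: h_left=1, h_right=0, diff=1 [OK], height=2
  node 32: h_left=2, h_right=2, diff=0 [OK], height=3
All nodes satisfy the balance condition.
Result: Balanced


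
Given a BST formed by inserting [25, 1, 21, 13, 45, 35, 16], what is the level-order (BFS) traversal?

Tree insertion order: [25, 1, 21, 13, 45, 35, 16]
Tree (level-order array): [25, 1, 45, None, 21, 35, None, 13, None, None, None, None, 16]
BFS from the root, enqueuing left then right child of each popped node:
  queue [25] -> pop 25, enqueue [1, 45], visited so far: [25]
  queue [1, 45] -> pop 1, enqueue [21], visited so far: [25, 1]
  queue [45, 21] -> pop 45, enqueue [35], visited so far: [25, 1, 45]
  queue [21, 35] -> pop 21, enqueue [13], visited so far: [25, 1, 45, 21]
  queue [35, 13] -> pop 35, enqueue [none], visited so far: [25, 1, 45, 21, 35]
  queue [13] -> pop 13, enqueue [16], visited so far: [25, 1, 45, 21, 35, 13]
  queue [16] -> pop 16, enqueue [none], visited so far: [25, 1, 45, 21, 35, 13, 16]
Result: [25, 1, 45, 21, 35, 13, 16]


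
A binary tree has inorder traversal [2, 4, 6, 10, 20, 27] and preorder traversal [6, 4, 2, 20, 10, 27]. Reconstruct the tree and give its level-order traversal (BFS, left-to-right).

Inorder:  [2, 4, 6, 10, 20, 27]
Preorder: [6, 4, 2, 20, 10, 27]
Algorithm: preorder visits root first, so consume preorder in order;
for each root, split the current inorder slice at that value into
left-subtree inorder and right-subtree inorder, then recurse.
Recursive splits:
  root=6; inorder splits into left=[2, 4], right=[10, 20, 27]
  root=4; inorder splits into left=[2], right=[]
  root=2; inorder splits into left=[], right=[]
  root=20; inorder splits into left=[10], right=[27]
  root=10; inorder splits into left=[], right=[]
  root=27; inorder splits into left=[], right=[]
Reconstructed level-order: [6, 4, 20, 2, 10, 27]


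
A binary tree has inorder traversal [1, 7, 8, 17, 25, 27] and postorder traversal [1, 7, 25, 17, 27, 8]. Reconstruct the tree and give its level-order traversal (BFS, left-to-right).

Inorder:   [1, 7, 8, 17, 25, 27]
Postorder: [1, 7, 25, 17, 27, 8]
Algorithm: postorder visits root last, so walk postorder right-to-left;
each value is the root of the current inorder slice — split it at that
value, recurse on the right subtree first, then the left.
Recursive splits:
  root=8; inorder splits into left=[1, 7], right=[17, 25, 27]
  root=27; inorder splits into left=[17, 25], right=[]
  root=17; inorder splits into left=[], right=[25]
  root=25; inorder splits into left=[], right=[]
  root=7; inorder splits into left=[1], right=[]
  root=1; inorder splits into left=[], right=[]
Reconstructed level-order: [8, 7, 27, 1, 17, 25]


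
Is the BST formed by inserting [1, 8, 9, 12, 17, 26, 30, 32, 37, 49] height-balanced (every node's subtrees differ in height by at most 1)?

Tree (level-order array): [1, None, 8, None, 9, None, 12, None, 17, None, 26, None, 30, None, 32, None, 37, None, 49]
Definition: a tree is height-balanced if, at every node, |h(left) - h(right)| <= 1 (empty subtree has height -1).
Bottom-up per-node check:
  node 49: h_left=-1, h_right=-1, diff=0 [OK], height=0
  node 37: h_left=-1, h_right=0, diff=1 [OK], height=1
  node 32: h_left=-1, h_right=1, diff=2 [FAIL (|-1-1|=2 > 1)], height=2
  node 30: h_left=-1, h_right=2, diff=3 [FAIL (|-1-2|=3 > 1)], height=3
  node 26: h_left=-1, h_right=3, diff=4 [FAIL (|-1-3|=4 > 1)], height=4
  node 17: h_left=-1, h_right=4, diff=5 [FAIL (|-1-4|=5 > 1)], height=5
  node 12: h_left=-1, h_right=5, diff=6 [FAIL (|-1-5|=6 > 1)], height=6
  node 9: h_left=-1, h_right=6, diff=7 [FAIL (|-1-6|=7 > 1)], height=7
  node 8: h_left=-1, h_right=7, diff=8 [FAIL (|-1-7|=8 > 1)], height=8
  node 1: h_left=-1, h_right=8, diff=9 [FAIL (|-1-8|=9 > 1)], height=9
Node 32 violates the condition: |-1 - 1| = 2 > 1.
Result: Not balanced


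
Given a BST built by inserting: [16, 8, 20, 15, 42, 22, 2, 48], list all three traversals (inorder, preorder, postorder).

Tree insertion order: [16, 8, 20, 15, 42, 22, 2, 48]
Tree (level-order array): [16, 8, 20, 2, 15, None, 42, None, None, None, None, 22, 48]
Inorder (L, root, R): [2, 8, 15, 16, 20, 22, 42, 48]
Preorder (root, L, R): [16, 8, 2, 15, 20, 42, 22, 48]
Postorder (L, R, root): [2, 15, 8, 22, 48, 42, 20, 16]


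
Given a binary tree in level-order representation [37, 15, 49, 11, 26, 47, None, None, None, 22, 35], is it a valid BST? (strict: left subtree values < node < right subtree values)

Level-order array: [37, 15, 49, 11, 26, 47, None, None, None, 22, 35]
Validate using subtree bounds (lo, hi): at each node, require lo < value < hi,
then recurse left with hi=value and right with lo=value.
Preorder trace (stopping at first violation):
  at node 37 with bounds (-inf, +inf): OK
  at node 15 with bounds (-inf, 37): OK
  at node 11 with bounds (-inf, 15): OK
  at node 26 with bounds (15, 37): OK
  at node 22 with bounds (15, 26): OK
  at node 35 with bounds (26, 37): OK
  at node 49 with bounds (37, +inf): OK
  at node 47 with bounds (37, 49): OK
No violation found at any node.
Result: Valid BST


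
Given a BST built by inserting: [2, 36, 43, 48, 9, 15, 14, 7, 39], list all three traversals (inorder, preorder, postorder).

Tree insertion order: [2, 36, 43, 48, 9, 15, 14, 7, 39]
Tree (level-order array): [2, None, 36, 9, 43, 7, 15, 39, 48, None, None, 14]
Inorder (L, root, R): [2, 7, 9, 14, 15, 36, 39, 43, 48]
Preorder (root, L, R): [2, 36, 9, 7, 15, 14, 43, 39, 48]
Postorder (L, R, root): [7, 14, 15, 9, 39, 48, 43, 36, 2]
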